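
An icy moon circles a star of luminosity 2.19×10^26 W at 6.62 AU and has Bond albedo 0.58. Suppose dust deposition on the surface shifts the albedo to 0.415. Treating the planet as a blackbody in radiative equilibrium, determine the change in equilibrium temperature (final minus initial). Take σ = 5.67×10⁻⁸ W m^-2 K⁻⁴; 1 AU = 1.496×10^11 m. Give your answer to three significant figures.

Orbital distance: d = 6.62 AU = 9.904×10^11 m.
Flux at the orbit: S = L/(4πd²) = 2.19×10^26/(4π·(9.90×10^11)²) = 17.77 W m^-2.
Before: T₁ = [17.77·0.42/(4σ)]^(1/4) = 75.74 K.
With α = 0.415, T₂ = 82.28 K.
Change: 82.28 − 75.74 = 6.541 K.

6.54 K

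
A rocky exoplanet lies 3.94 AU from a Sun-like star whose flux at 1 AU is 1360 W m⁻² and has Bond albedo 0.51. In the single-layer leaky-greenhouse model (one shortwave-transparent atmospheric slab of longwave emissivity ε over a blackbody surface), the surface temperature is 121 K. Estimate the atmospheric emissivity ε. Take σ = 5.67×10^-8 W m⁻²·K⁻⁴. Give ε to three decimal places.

Irradiance scales as 1/d², so S = 1360 W m⁻² × (1/3.94)² = 87.61 W m⁻².
Effective temperature: T_e = [S(1−α)/(4σ)]^(1/4) = 117.3 K.
T_s⁴ = T_e⁴·2/(2−ε) → ε = 2 − 2(T_e/T_s)⁴ = 2 − 2·(117.3/121)⁴ = 0.2340.

0.234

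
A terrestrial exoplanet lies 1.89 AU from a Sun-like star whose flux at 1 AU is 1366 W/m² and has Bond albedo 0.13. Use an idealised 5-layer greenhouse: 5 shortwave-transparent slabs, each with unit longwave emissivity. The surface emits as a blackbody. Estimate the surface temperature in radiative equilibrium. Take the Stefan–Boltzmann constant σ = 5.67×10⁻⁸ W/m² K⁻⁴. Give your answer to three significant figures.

Flux at the orbit: S = 1366/(1.89)² = 382.4 W/m².
OLR = S(1−α)/4 = 83.17 W/m²; the top layer radiates at T_e = 195.7 K.
For an N-layer opaque stack, T_s⁴ = (N+1)T_e⁴, hence T_s = (6)^(1/4)×195.7 K = 306.3 K.

306 K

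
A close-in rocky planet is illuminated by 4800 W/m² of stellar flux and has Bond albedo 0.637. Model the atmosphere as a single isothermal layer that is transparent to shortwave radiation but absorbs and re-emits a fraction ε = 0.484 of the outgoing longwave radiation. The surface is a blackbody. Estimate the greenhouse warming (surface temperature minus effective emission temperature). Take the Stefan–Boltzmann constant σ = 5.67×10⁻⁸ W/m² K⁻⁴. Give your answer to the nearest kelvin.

21 K

At the top of the atmosphere, σT_e⁴ = S(1−α)/4 = 435.6 W/m², giving T_e = 296.1 K.
Surface balance with a leaky layer gives σT_s⁴ = σT_e⁴·2/(2−ε), so T_s = T_e·[2/(2−0.484)]^(1/4) = 317.3 K.
T_s − T_e = 317.3 − 296.1 = 21.23 K.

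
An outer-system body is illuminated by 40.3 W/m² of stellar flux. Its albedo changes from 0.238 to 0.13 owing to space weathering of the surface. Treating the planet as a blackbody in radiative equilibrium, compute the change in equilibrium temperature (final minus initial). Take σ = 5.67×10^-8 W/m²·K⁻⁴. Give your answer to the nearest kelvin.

With α = 0.238, T₁ = 107.9 K.
Final:   T₂ = [S(1−0.13)/(4σ)]^(1/4) = 111.5 K.
Change: 111.5 − 107.9 = 3.634 K.

4 K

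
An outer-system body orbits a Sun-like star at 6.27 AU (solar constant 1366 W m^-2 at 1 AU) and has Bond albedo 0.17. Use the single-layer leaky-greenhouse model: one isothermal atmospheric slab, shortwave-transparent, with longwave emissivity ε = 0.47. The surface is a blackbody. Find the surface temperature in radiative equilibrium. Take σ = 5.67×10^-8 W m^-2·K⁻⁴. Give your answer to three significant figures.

114 kelvin

Irradiance scales as 1/d², so S = 1366 W m^-2 × (1/6.27)² = 34.75 W m^-2.
The planet radiates to space at T_e = [S(1−α)/(4σ)]^(1/4) = 106.2 K.
For a single slab of emissivity ε, T_s⁴ = 2T_e⁴/(2−ε); thus T_s = 106.2·(1.307)^(1/4) = 113.5 K.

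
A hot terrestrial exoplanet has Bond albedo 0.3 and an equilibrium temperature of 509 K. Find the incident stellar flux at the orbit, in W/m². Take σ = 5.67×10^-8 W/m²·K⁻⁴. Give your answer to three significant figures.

From S(1−α)/4 = σT⁴: S = 4σT⁴/(1−α).
σT⁴ = 5.67×10⁻⁸·(509)⁴ = 3806 W/m².
S = 4·3806/0.7 = 21750 W/m².

21700 W/m²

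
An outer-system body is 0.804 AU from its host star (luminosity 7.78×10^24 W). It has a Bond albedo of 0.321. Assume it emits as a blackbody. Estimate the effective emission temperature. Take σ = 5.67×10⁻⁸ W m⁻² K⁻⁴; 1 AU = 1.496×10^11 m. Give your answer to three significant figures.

106 kelvin

Orbital distance: d = 0.804 AU = 1.203×10^11 m.
S = L/(4πd²) = 42.80 W m⁻².
Averaging over the sphere, the absorbed flux is S(1−α)/4 = 7.264 W m⁻².
Set σT⁴ = 7.264 → T = (7.264/σ)^(1/4) = 106.4 K.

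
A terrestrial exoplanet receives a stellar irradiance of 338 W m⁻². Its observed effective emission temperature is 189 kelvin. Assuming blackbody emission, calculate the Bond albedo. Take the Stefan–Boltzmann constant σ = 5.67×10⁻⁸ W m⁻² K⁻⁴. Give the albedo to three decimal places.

0.144

From σT⁴ = S(1−α)/4 we invert for α: 1−α = 4σT⁴/S.
σT⁴ = 72.35 W m⁻², so 4σT⁴ = 289.4 W m⁻².
Hence α = 1 − 289.4/338.0 = 0.1438.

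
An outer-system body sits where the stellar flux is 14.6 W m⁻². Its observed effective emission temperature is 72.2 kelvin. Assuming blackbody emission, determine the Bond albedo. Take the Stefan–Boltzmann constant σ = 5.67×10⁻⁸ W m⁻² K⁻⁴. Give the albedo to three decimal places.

Rearranging the radiative balance, α = 1 − 4σT⁴/S.
4σT⁴ = 4·5.67×10⁻⁸·(72.2)⁴ = 6.163 W m⁻².
Hence α = 1 − 6.163/14.60 = 0.5779.

0.578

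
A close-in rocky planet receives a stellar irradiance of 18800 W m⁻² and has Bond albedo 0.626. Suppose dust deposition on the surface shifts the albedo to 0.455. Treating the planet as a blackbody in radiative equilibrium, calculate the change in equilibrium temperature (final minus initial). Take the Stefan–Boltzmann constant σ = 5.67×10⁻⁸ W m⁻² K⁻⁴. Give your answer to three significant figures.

41.4 K

Before: T₁ = [18800·0.374/(4σ)]^(1/4) = 419.6 K.
With α = 0.455, T₂ = 461.0 K.
Change: 461.0 − 419.6 = 41.42 K.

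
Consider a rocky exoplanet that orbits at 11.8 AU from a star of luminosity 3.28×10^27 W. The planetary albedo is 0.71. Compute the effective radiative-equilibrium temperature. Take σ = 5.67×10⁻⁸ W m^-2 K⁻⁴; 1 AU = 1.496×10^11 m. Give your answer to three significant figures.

102 kelvin

Orbital distance: d = 11.8 AU = 1.765×10^12 m.
S = L/(4πd²) = 83.76 W m^-2.
The planet absorbs (1−α)S over its disc πR² and re-emits over 4πR², so the mean absorbed flux is (1−0.71)·83.76/4 = 6.073 W m^-2.
In equilibrium σT⁴ equals this, so T = 101.7 K.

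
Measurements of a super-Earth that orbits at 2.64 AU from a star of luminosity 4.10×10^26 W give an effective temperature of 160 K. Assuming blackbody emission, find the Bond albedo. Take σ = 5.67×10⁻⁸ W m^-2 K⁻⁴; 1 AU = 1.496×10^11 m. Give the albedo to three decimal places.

0.289

Orbital distance: d = 2.64 AU = 3.949×10^11 m.
S = L/(4πd²) = 209.2 W m^-2.
From σT⁴ = S(1−α)/4 we invert for α: 1−α = 4σT⁴/S.
4σT⁴ = 4·5.67×10⁻⁸·(160)⁴ = 148.6 W m^-2.
1−α = 148.6/209.2 = 0.7106, so α = 0.2894.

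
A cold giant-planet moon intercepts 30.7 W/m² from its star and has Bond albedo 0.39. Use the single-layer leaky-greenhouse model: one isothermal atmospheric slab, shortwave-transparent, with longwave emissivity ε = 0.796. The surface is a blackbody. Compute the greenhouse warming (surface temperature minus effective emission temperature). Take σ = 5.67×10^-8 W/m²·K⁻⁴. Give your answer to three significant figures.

12.9 K

At the top of the atmosphere, σT_e⁴ = S(1−α)/4 = 4.682 W/m², giving T_e = 95.32 K.
The surface balance (absorbed SW + ε·downward IR = σT_s⁴) with T_a⁴ = T_s⁴/2 reduces to T_s = T_e·[2/(2−ε)]^¼ = 108.2 K.
T_s − T_e = 108.2 − 95.32 = 12.90 K.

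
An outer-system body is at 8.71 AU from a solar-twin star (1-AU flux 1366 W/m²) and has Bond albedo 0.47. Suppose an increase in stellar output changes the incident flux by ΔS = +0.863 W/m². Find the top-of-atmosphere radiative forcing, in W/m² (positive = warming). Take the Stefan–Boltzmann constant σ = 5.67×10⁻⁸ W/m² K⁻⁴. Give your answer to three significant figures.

Flux at the orbit: S = 1366/(8.71)² = 18.01 W/m².
ΔF = Δ[S(1−α)]/4 = (1−0.47)·+0.863/4 = 0.1143 W/m².

0.114 W/m²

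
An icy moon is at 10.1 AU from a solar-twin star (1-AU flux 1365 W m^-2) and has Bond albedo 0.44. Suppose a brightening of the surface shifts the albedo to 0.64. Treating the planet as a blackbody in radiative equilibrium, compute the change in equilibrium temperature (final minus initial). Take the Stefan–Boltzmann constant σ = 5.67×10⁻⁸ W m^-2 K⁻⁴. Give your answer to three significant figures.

-7.93 K

By the inverse-square law, S = 1365/10.1² = 13.38 W m^-2.
Before: T₁ = [13.38·0.56/(4σ)]^(1/4) = 75.82 K.
With α = 0.64, T₂ = 67.89 K.
Change: 67.89 − 75.82 = -7.929 K.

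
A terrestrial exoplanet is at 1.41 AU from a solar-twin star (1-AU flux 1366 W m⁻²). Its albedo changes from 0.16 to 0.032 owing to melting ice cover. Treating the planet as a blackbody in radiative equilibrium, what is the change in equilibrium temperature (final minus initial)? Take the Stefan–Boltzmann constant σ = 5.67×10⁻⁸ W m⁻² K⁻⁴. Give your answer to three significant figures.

Irradiance scales as 1/d², so S = 1366 W m⁻² × (1/1.41)² = 687.1 W m⁻².
Before: T₁ = [687.1·0.84/(4σ)]^(1/4) = 224.6 K.
With α = 0.032, T₂ = 232.7 K.
ΔT = T₂ − T₁ = 8.107 K.

8.11 K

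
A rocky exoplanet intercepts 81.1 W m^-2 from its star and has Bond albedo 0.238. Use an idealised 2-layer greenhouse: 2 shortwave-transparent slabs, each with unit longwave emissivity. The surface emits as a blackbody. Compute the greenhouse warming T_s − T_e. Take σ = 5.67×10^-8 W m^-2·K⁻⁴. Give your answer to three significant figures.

40.6 K

OLR = S(1−α)/4 = 15.45 W m^-2; the top layer radiates at T_e = 128.5 K.
T_s = (N+1)^(1/4)·T_e = 169.1 K.
So the greenhouse effect raises the surface by 169.1 − 128.5 = 40.61 K.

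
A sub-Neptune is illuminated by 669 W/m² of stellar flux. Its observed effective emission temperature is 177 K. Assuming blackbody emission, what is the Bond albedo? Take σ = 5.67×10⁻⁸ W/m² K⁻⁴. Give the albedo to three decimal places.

From σT⁴ = S(1−α)/4 we invert for α: 1−α = 4σT⁴/S.
σT⁴ = 55.65 W/m², so 4σT⁴ = 222.6 W/m².
1−α = 222.6/669.0 = 0.3327, so α = 0.6673.

0.667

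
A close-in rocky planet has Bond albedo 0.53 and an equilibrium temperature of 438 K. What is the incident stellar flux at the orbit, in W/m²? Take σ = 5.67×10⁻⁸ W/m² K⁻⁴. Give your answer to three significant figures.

17800 W/m²

From S(1−α)/4 = σT⁴: S = 4σT⁴/(1−α).
σT⁴ = 5.67×10⁻⁸·(438)⁴ = 2087 W/m².
S = 4·2087/0.47 = 17760 W/m².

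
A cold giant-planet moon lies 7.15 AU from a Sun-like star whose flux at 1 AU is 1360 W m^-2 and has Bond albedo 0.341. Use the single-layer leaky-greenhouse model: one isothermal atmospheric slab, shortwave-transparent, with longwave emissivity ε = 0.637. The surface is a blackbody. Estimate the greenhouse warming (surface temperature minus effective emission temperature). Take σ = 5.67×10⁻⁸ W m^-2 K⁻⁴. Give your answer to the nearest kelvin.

Flux at the orbit: S = 1360/(7.15)² = 26.60 W m^-2.
Effective emission temperature (TOA balance): σT_e⁴ = S(1−α)/4 = 4.383 W m^-2 → T_e = 93.77 K.
Surface balance with a leaky layer gives σT_s⁴ = σT_e⁴·2/(2−ε), so T_s = T_e·[2/(2−0.637)]^(1/4) = 103.2 K.
The atmosphere warms the surface by 9.434 K.

9 kelvin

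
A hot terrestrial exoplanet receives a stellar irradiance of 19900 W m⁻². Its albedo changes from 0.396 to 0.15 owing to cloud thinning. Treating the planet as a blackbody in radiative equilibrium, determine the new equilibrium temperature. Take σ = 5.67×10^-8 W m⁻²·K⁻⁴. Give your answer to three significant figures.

T₂ = [S(1−α₂)/(4σ)]^(1/4) = [19900·0.85/(4σ)]^(1/4) = 522.6 K.

523 kelvin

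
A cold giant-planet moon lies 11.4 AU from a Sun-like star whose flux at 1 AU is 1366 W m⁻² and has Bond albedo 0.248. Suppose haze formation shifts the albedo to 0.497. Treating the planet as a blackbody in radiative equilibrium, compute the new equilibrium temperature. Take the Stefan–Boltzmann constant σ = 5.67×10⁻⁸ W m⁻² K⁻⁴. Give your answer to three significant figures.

Flux at the orbit: S = 1366/(11.4)² = 10.51 W m⁻².
T₂ = [S(1−α₂)/(4σ)]^(1/4) = [10.51·0.503/(4σ)]^(1/4) = 69.49 K.

69.5 K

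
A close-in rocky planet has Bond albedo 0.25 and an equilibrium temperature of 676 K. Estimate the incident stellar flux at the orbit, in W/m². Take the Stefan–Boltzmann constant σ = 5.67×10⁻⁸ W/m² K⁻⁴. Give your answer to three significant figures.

Invert the energy balance for S: S = 4σT⁴/(1−α).
The emitted flux is σT⁴ = 11840 W/m².
S = 4·11840/0.75 = 63150 W/m².

63100 W/m²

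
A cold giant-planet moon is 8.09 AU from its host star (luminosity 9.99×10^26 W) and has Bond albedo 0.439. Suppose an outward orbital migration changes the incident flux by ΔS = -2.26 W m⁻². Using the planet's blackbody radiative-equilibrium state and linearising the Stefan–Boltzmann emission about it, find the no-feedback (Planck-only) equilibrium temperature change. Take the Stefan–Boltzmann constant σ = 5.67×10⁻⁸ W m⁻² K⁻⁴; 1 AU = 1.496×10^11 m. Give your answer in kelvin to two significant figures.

-1.1 kelvin

d = 8.09 × 1.496×10^11 m = 1.210×10^12 m.
S = L/(4πd²) = 54.27 W m⁻².
The baseline emission temperature is T_e = 107.6 K.
Only a fraction (1−α) is absorbed and it's spread over 4πR², so ΔF = (1−α)ΔS/4 = -0.3170 W m⁻².
The Planck feedback parameter is 4σT_e³ = 0.2829 W m⁻²/K.
ΔT₀ = ΔF/λ_P = -0.3170/0.2829 = -1.12 K.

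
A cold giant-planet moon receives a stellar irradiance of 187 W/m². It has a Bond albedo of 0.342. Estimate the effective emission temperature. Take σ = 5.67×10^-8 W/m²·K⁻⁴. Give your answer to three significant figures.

Averaging over the sphere, the absorbed flux is S(1−α)/4 = 30.76 W/m².
Balancing against σT⁴: T = (30.76/5.67×10⁻⁸)^(1/4) = 152.6 K.

153 K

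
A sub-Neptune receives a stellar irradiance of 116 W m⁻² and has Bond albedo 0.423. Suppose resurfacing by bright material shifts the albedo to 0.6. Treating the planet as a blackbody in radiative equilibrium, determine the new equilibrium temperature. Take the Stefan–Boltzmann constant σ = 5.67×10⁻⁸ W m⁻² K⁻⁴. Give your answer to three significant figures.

120 kelvin

With the new albedo, S(1−α₂)/4 = 11.60 W m⁻², so T₂ = 119.6 K.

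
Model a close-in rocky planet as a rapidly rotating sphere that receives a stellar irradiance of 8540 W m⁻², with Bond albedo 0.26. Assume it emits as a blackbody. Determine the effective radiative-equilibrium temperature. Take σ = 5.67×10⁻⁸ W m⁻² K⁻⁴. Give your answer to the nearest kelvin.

The planet absorbs (1−α)S over its disc πR² and re-emits over 4πR², so the mean absorbed flux is (1−0.26)·8540/4 = 1580 W m⁻².
Set σT⁴ = 1580 → T = (1580/σ)^(1/4) = 408.6 K.

409 K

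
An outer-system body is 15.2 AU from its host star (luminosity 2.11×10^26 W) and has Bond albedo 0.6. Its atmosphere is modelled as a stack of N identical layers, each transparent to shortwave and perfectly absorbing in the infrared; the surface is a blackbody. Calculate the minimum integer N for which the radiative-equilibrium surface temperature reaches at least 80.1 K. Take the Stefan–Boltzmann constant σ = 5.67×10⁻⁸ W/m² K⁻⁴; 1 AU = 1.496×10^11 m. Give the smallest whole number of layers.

d = 15.2 × 1.496×10^11 m = 2.274×10^12 m.
Flux at the orbit: S = L/(4πd²) = 2.11×10^26/(4π·(2.27×10^12)²) = 3.247 W/m².
The effective emission temperature is T_e = [S(1−α)/(4σ)]^¼ = 48.92 K.
T_s = (N+1)^(1/4)·T_e ≥ 80.1 K requires N+1 ≥ (T_s/T_e)⁴ = (80.1/48.92)⁴ = 7.188.
So N ≥ 6.188; the smallest integer is N = 7.

7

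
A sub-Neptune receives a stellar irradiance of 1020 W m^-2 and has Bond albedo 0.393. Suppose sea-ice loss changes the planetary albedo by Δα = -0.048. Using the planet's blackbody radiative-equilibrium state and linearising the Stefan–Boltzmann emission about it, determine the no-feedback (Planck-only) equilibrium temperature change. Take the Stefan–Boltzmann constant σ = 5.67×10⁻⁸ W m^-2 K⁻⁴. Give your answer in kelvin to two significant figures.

Unperturbed T_e = [1020·(1−0.393)/(4σ)]^¼ = 228.6 K.
The change in absorbed flux is Δ[S(1−α)/4] = −SΔα/4 = 12.24 W m^-2.
Planck response: λ_P = 4σT_e³ = 4·5.67×10⁻⁸·(228.6)³ = 2.709 W m^-2/K.
So ΔT₀ = 12.24/2.709 = 4.52 K.

4.5 kelvin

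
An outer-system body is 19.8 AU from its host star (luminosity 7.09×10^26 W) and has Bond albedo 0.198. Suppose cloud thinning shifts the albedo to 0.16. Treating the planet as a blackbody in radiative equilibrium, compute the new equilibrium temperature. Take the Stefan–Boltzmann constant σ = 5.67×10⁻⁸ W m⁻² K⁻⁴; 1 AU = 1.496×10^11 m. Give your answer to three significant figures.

d = 19.8 × 1.496×10^11 m = 2.962×10^12 m.
S = L/(4πd²) = 6.430 W m⁻².
New equilibrium: T₂ = [(1−0.16)·6.430/(4σ)]^(1/4) = 69.86 K.

69.9 kelvin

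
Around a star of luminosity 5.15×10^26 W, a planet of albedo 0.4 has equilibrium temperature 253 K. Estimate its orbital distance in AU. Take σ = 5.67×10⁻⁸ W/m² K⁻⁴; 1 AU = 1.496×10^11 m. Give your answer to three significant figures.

1.09 AU

Required flux: S = 4σT⁴/(1−α) = 1549 W/m².
Then d = [L/(4πS)]^(1/2) = 1.627×10^11 m, i.e. 1.087 AU.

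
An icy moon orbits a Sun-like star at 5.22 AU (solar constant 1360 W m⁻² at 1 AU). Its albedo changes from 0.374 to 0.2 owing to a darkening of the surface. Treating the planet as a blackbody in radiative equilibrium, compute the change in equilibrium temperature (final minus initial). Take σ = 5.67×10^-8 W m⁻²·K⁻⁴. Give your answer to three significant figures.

6.85 K

Flux at the orbit: S = 1360/(5.22)² = 49.91 W m⁻².
Before: T₁ = [49.91·0.626/(4σ)]^(1/4) = 108.3 K.
Final:   T₂ = [S(1−0.2)/(4σ)]^(1/4) = 115.2 K.
Change: 115.2 − 108.3 = 6.851 K.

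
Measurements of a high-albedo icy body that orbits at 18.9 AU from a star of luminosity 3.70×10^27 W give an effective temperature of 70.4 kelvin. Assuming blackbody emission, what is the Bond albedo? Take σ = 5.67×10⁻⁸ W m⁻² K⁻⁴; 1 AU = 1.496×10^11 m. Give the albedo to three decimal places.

Orbital distance: d = 18.9 AU = 2.827×10^12 m.
S = L/(4πd²) = 36.83 W m⁻².
Rearranging the radiative balance, α = 1 − 4σT⁴/S.
4σT⁴ = 4·5.67×10⁻⁸·(70.4)⁴ = 5.571 W m⁻².
Hence α = 1 − 5.571/36.83 = 0.8487.

0.849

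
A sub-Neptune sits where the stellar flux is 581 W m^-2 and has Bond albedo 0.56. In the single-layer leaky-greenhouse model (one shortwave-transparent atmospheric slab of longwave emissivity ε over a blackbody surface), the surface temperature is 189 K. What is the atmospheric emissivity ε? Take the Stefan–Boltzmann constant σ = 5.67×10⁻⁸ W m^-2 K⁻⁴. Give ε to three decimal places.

0.233

TOA balance gives T_e = 183.2 K.
Inverting T_s⁴ = 2T_e⁴/(2−ε): (T_e/T_s)⁴ = 0.8834, so ε = 2(1 − 0.8834) = 0.2333.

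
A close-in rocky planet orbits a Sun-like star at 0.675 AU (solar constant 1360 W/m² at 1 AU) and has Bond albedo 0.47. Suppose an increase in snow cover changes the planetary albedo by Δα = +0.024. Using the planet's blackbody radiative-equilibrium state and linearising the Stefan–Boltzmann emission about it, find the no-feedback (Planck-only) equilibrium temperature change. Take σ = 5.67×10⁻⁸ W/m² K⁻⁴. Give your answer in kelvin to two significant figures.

-3.3 K

By the inverse-square law, S = 1360/0.675² = 2985 W/m².
Unperturbed T_e = [2985·(1−0.47)/(4σ)]^¼ = 289.0 K.
TOA radiative forcing: ΔF = −S·Δα/4 = −2985·(+0.024)/4 = -17.91 W/m².
The Planck feedback parameter is 4σT_e³ = 5.474 W/m²/K.
ΔT₀ = ΔF/λ_P = -17.91/5.474 = -3.27 K.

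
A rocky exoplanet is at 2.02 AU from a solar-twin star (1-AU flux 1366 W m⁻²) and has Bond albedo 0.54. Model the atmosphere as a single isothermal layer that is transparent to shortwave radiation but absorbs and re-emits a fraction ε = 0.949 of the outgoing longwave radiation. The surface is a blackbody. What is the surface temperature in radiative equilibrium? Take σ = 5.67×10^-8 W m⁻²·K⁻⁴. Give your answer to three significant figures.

By the inverse-square law, S = 1366/2.02² = 334.8 W m⁻².
At the top of the atmosphere, σT_e⁴ = S(1−α)/4 = 38.50 W m⁻², giving T_e = 161.4 K.
Surface balance with a leaky layer gives σT_s⁴ = σT_e⁴·2/(2−ε), so T_s = T_e·[2/(2−0.949)]^(1/4) = 189.6 K.

190 K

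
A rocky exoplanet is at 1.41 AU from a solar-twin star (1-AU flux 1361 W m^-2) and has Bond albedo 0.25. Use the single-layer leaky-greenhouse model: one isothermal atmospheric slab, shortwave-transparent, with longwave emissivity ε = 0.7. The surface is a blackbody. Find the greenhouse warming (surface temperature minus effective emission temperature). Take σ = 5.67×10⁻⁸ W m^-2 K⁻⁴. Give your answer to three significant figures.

24.8 kelvin

By the inverse-square law, S = 1361/1.41² = 684.6 W m^-2.
The planet radiates to space at T_e = [S(1−α)/(4σ)]^(1/4) = 218.1 K.
For a single slab of emissivity ε, T_s⁴ = 2T_e⁴/(2−ε); thus T_s = 218.1·(1.538)^(1/4) = 242.9 K.
T_s − T_e = 242.9 − 218.1 = 24.80 K.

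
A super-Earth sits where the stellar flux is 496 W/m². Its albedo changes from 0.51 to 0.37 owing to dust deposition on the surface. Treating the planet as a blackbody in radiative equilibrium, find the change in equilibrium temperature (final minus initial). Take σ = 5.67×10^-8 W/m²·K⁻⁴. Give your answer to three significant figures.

Initial: T₁ = [S(1−0.51)/(4σ)]^(1/4) = 180.9 K.
With α = 0.37, T₂ = 192.7 K.
ΔT = T₂ − T₁ = 11.73 K.

11.7 K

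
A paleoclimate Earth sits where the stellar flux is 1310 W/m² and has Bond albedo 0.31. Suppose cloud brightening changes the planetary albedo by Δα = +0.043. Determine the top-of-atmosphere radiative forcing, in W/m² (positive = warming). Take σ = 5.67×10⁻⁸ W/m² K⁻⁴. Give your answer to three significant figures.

-14.1 W/m²

The change in absorbed flux is Δ[S(1−α)/4] = −SΔα/4 = -14.08 W/m².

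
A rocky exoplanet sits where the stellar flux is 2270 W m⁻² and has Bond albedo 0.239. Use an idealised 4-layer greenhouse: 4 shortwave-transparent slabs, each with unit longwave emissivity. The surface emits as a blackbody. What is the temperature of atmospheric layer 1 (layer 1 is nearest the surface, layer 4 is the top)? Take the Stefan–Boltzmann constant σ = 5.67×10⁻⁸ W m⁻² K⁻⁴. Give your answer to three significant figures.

The effective emission temperature is T_e = [S(1−α)/(4σ)]^¼ = 295.4 K.
In the N-layer model, layer k (counted from the surface) has T_k = (N+1−k)^(1/4)·T_e.
T_1 = (4)^(1/4)·295.4 = 417.8 K.

418 kelvin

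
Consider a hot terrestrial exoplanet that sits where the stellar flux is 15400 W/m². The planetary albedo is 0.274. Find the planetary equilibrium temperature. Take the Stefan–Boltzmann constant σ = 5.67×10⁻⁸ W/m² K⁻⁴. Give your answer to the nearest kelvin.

471 K

Absorbed flux (global mean): S(1−α)/4 = 15400·0.726/4 = 2795 W/m².
Balancing against σT⁴: T = (2795/5.67×10⁻⁸)^(1/4) = 471.2 K.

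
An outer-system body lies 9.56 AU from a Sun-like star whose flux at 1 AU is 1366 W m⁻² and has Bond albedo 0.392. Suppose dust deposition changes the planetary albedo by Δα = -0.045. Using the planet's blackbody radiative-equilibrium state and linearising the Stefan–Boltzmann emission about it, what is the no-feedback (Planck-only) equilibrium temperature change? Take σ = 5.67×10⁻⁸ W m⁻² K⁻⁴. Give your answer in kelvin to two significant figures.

1.5 kelvin

Flux at the orbit: S = 1366/(9.56)² = 14.95 W m⁻².
The baseline emission temperature is T_e = 79.56 K.
ΔF = −(S/4)Δα = −(14.95/4)×(-0.045) = 0.1681 W m⁻².
Planck response: λ_P = 4σT_e³ = 4·5.67×10⁻⁸·(79.56)³ = 0.1142 W m⁻²/K.
ΔT₀ = ΔF/λ_P = 0.1681/0.1142 = 1.47 K.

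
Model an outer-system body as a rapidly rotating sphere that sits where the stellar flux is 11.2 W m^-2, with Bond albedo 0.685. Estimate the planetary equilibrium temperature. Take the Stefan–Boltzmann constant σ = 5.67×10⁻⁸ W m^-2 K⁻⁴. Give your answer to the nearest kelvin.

63 K

The planet absorbs (1−α)S over its disc πR² and re-emits over 4πR², so the mean absorbed flux is (1−0.685)·11.20/4 = 0.8820 W m^-2.
Balancing against σT⁴: T = (0.8820/5.67×10⁻⁸)^(1/4) = 62.80 K.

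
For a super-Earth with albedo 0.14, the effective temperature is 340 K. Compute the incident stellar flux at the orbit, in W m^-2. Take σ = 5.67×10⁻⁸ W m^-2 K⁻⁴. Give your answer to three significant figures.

3520 W m^-2

Invert the energy balance for S: S = 4σT⁴/(1−α).
σT⁴ = 5.67×10⁻⁸·(340)⁴ = 757.7 W m^-2.
S = 4·757.7/0.86 = 3524 W m^-2.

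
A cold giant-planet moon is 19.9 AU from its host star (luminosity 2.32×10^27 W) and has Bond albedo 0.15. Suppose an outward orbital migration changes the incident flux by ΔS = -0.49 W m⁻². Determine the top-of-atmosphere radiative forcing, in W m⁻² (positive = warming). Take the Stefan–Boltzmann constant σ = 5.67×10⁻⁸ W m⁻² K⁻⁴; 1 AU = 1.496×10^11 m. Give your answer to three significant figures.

Orbital distance: d = 19.9 AU = 2.977×10^12 m.
S = L/(4πd²) = 20.83 W m⁻².
Only a fraction (1−α) is absorbed and it's spread over 4πR², so ΔF = (1−α)ΔS/4 = -0.1041 W m⁻².

-0.104 W m⁻²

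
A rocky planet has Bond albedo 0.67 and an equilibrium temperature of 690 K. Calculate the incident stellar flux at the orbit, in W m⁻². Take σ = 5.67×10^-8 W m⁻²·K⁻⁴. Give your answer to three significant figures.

1.56×10^5 W m⁻²

Invert the energy balance for S: S = 4σT⁴/(1−α).
σT⁴ = 5.67×10⁻⁸·(690)⁴ = 12850 W m⁻².
So S = 4×12850/(1−0.67) = 1.558×10^5 W m⁻².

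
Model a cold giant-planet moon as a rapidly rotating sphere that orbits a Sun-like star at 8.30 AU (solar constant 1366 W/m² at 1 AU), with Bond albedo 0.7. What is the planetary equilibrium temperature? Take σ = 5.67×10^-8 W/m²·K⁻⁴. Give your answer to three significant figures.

Irradiance scales as 1/d², so S = 1366 W/m² × (1/8.30)² = 19.83 W/m².
Absorbed flux (global mean): S(1−α)/4 = 19.83·0.3/4 = 1.487 W/m².
In equilibrium σT⁴ equals this, so T = 71.56 K.

71.6 K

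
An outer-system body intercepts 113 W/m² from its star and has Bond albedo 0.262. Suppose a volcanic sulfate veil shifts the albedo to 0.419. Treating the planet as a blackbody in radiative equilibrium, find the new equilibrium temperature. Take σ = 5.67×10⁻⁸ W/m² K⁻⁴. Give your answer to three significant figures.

130 K

With the new albedo, S(1−α₂)/4 = 16.41 W/m², so T₂ = 130.4 K.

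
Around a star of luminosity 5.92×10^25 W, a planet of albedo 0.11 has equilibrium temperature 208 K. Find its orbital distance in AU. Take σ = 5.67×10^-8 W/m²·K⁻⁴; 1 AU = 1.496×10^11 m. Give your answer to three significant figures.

Required flux: S = 4σT⁴/(1−α) = 477.0 W/m².
S = L/(4πd²) → d = √(L/4πS) = √(5.92×10^25/(4π·477.0)) = 9.938×10^10 m = 0.6643 AU.

0.664 AU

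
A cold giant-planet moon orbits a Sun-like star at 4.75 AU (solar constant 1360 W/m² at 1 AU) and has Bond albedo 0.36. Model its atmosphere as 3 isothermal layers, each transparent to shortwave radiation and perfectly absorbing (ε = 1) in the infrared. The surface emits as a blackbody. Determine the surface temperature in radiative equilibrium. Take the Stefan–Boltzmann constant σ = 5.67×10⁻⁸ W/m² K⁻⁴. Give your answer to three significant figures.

162 K

Irradiance scales as 1/d², so S = 1360 W/m² × (1/4.75)² = 60.28 W/m².
The effective emission temperature is T_e = [S(1−α)/(4σ)]^¼ = 114.2 K.
With N = 3 opaque layers, T_s = (N+1)^(1/4)·T_e = 4^(1/4)·114.2 = 161.5 K.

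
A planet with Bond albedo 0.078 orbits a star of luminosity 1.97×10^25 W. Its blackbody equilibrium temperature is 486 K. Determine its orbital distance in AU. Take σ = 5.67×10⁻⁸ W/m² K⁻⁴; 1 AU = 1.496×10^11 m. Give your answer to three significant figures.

The flux needed for this T is 4σT⁴/(1−0.078) = 13720 W/m².
S = L/(4πd²) → d = √(L/4πS) = √(1.97×10^25/(4π·13720)) = 1.069×10^10 m = 0.07144 AU.

0.0714 AU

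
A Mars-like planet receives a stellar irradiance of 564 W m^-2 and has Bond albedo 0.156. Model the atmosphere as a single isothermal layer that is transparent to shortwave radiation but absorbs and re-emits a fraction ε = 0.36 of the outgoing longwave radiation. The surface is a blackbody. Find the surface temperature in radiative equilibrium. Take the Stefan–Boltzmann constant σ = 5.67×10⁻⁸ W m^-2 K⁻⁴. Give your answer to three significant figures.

225 K

At the top of the atmosphere, σT_e⁴ = S(1−α)/4 = 119.0 W m^-2, giving T_e = 214.0 K.
For a single slab of emissivity ε, T_s⁴ = 2T_e⁴/(2−ε); thus T_s = 214.0·(1.22)^(1/4) = 224.9 K.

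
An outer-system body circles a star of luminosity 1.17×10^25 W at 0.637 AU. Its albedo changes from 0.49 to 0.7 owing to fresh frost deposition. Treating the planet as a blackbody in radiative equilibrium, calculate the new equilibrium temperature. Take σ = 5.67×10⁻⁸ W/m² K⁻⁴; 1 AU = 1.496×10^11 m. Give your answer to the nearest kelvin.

d = 0.637 × 1.496×10^11 m = 9.530×10^10 m.
Flux at the orbit: S = L/(4πd²) = 1.17×10^25/(4π·(9.53×10^10)²) = 102.5 W/m².
New equilibrium: T₂ = [(1−0.7)·102.5/(4σ)]^(1/4) = 107.9 K.

108 kelvin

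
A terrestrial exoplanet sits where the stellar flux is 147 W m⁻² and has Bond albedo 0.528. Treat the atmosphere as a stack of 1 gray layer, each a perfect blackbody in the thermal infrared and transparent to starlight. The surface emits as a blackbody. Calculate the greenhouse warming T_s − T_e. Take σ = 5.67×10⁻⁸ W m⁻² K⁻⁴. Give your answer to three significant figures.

OLR = S(1−α)/4 = 17.35 W m⁻²; the top layer radiates at T_e = 132.3 K.
Surface: T_s = (2)^¼·T_e = 157.3 K.
Warming: T_s − T_e = 25.02 K.

25.0 K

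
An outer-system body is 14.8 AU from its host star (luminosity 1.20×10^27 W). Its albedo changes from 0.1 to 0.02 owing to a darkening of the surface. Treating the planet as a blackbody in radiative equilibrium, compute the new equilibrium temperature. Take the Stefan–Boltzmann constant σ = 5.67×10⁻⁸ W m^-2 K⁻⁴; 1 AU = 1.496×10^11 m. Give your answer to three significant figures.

95.8 K

d = 14.8 × 1.496×10^11 m = 2.214×10^12 m.
Flux at the orbit: S = L/(4πd²) = 1.20×10^27/(4π·(2.21×10^12)²) = 19.48 W m^-2.
New equilibrium: T₂ = [(1−0.02)·19.48/(4σ)]^(1/4) = 95.78 K.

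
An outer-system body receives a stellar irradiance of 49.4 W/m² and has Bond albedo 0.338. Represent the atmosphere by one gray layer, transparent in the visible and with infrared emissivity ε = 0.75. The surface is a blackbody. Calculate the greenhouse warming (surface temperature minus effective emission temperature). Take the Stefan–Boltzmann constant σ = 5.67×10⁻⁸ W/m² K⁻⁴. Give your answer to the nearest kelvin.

14 K

At the top of the atmosphere, σT_e⁴ = S(1−α)/4 = 8.176 W/m², giving T_e = 109.6 K.
For a single slab of emissivity ε, T_s⁴ = 2T_e⁴/(2−ε); thus T_s = 109.6·(1.6)^(1/4) = 123.2 K.
T_s − T_e = 123.2 − 109.6 = 13.66 K.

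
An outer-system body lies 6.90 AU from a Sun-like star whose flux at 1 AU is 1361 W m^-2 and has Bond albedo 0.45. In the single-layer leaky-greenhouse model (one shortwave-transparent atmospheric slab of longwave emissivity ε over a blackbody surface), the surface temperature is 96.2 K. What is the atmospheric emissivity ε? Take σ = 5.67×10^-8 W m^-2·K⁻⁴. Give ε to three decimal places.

0.381

Irradiance scales as 1/d², so S = 1361 W m^-2 × (1/6.90)² = 28.59 W m^-2.
Effective temperature: T_e = [S(1−α)/(4σ)]^(1/4) = 91.25 K.
Inverting T_s⁴ = 2T_e⁴/(2−ε): (T_e/T_s)⁴ = 0.8094, so ε = 2(1 − 0.8094) = 0.3811.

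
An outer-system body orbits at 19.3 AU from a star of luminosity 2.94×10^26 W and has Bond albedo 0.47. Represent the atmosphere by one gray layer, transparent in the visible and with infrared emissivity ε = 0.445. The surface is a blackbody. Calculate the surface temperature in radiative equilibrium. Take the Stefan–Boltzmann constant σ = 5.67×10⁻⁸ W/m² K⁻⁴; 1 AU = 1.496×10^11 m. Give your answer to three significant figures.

53.9 K

d = 19.3 × 1.496×10^11 m = 2.887×10^12 m.
Spreading L over a sphere of radius d: S = 2.94×10^26/(4π·2.89×10^12²) = 2.806 W/m².
Effective emission temperature (TOA balance): σT_e⁴ = S(1−α)/4 = 0.3719 W/m² → T_e = 50.61 K.
Surface balance with a leaky layer gives σT_s⁴ = σT_e⁴·2/(2−ε), so T_s = T_e·[2/(2−0.445)]^(1/4) = 53.89 K.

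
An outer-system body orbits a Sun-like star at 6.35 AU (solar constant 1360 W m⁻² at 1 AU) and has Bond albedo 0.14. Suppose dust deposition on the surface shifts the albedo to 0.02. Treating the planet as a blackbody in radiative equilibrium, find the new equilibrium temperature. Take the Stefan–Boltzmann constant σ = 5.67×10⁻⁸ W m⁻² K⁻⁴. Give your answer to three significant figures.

Flux at the orbit: S = 1360/(6.35)² = 33.73 W m⁻².
T₂ = [S(1−α₂)/(4σ)]^(1/4) = [33.73·0.98/(4σ)]^(1/4) = 109.9 K.

110 kelvin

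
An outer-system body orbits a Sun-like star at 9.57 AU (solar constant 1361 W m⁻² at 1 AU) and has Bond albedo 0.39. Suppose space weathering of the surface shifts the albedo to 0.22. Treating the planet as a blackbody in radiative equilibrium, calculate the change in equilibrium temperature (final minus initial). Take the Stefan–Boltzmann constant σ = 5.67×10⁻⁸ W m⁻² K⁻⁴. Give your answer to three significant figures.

5.04 kelvin

By the inverse-square law, S = 1361/9.57² = 14.86 W m⁻².
Before: T₁ = [14.86·0.61/(4σ)]^(1/4) = 79.51 K.
After:  T₂ = [14.86·0.78/(4σ)]^(1/4) = 84.55 K.
Change: 84.55 − 79.51 = 5.040 K.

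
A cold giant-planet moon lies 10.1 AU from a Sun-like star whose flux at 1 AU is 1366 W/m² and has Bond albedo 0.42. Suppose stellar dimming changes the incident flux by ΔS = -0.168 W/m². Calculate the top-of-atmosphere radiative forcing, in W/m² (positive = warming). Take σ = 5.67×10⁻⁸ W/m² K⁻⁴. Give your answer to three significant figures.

By the inverse-square law, S = 1366/10.1² = 13.39 W/m².
Only a fraction (1−α) is absorbed and it's spread over 4πR², so ΔF = (1−α)ΔS/4 = -0.02436 W/m².

-0.0244 W/m²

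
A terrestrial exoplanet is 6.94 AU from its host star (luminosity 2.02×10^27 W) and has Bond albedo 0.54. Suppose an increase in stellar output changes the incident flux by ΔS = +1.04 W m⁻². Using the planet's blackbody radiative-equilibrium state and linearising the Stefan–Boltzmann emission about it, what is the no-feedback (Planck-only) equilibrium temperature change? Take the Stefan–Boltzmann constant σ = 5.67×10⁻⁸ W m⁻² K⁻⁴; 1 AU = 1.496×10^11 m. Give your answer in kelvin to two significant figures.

d = 6.94 × 1.496×10^11 m = 1.038×10^12 m.
Flux at the orbit: S = L/(4πd²) = 2.02×10^27/(4π·(1.04×10^12)²) = 149.1 W m⁻².
Unperturbed T_e = [149.1·(1−0.54)/(4σ)]^¼ = 131.9 K.
ΔF = Δ[S(1−α)]/4 = (1−0.54)·+1.04/4 = 0.1196 W m⁻².
The Planck feedback parameter is 4σT_e³ = 0.5202 W m⁻²/K.
Hence the no-feedback warming is ΔF/(4σT_e³) = 0.230 K.

0.23 K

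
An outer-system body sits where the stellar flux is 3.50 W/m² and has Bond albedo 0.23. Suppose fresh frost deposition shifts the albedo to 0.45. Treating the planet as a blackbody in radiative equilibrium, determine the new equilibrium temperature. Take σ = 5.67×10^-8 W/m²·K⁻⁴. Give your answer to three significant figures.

54.0 K

New equilibrium: T₂ = [(1−0.45)·3.500/(4σ)]^(1/4) = 53.98 K.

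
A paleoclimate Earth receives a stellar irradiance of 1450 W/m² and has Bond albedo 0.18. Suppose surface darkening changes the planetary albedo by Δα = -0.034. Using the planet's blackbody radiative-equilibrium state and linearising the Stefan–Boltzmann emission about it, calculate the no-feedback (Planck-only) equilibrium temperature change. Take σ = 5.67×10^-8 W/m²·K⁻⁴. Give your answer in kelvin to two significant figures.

2.8 K

Unperturbed T_e = [1450·(1−0.18)/(4σ)]^¼ = 269.1 K.
The change in absorbed flux is Δ[S(1−α)/4] = −SΔα/4 = 12.33 W/m².
Planck response: λ_P = 4σT_e³ = 4·5.67×10⁻⁸·(269.1)³ = 4.419 W/m²/K.
Hence the no-feedback warming is ΔF/(4σT_e³) = 2.79 K.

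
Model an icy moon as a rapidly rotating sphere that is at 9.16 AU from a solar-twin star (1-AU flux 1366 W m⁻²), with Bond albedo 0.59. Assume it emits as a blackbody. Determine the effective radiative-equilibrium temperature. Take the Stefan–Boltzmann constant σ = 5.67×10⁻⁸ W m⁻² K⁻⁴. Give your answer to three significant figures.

73.7 kelvin

Irradiance scales as 1/d², so S = 1366 W m⁻² × (1/9.16)² = 16.28 W m⁻².
The planet absorbs (1−α)S over its disc πR² and re-emits over 4πR², so the mean absorbed flux is (1−0.59)·16.28/4 = 1.669 W m⁻².
Set σT⁴ = 1.669 → T = (1.669/σ)^(1/4) = 73.65 K.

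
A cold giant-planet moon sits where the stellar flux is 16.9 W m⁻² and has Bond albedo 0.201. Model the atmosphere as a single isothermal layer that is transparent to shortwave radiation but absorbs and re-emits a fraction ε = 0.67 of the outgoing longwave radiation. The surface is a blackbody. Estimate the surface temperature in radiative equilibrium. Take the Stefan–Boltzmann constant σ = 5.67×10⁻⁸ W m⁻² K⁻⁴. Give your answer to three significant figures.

97.3 kelvin

At the top of the atmosphere, σT_e⁴ = S(1−α)/4 = 3.376 W m⁻², giving T_e = 87.84 K.
Surface balance with a leaky layer gives σT_s⁴ = σT_e⁴·2/(2−ε), so T_s = T_e·[2/(2−0.67)]^(1/4) = 97.27 K.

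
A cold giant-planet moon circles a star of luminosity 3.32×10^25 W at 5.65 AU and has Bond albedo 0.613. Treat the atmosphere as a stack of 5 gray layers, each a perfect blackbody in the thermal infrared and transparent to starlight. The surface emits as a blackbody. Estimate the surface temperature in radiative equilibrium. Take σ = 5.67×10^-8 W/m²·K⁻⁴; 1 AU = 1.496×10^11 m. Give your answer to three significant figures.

Orbital distance: d = 5.65 AU = 8.452×10^11 m.
S = L/(4πd²) = 3.698 W/m².
The effective emission temperature is T_e = [S(1−α)/(4σ)]^¼ = 50.12 K.
With N = 5 opaque layers, T_s = (N+1)^(1/4)·T_e = 6^(1/4)·50.12 = 78.44 K.

78.4 K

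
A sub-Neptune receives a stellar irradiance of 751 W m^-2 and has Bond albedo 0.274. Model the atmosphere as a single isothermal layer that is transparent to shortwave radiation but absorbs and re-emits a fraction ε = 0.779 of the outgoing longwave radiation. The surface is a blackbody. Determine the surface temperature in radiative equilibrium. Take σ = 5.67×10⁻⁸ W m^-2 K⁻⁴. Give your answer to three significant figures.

251 kelvin

At the top of the atmosphere, σT_e⁴ = S(1−α)/4 = 136.3 W m^-2, giving T_e = 221.4 K.
Surface balance with a leaky layer gives σT_s⁴ = σT_e⁴·2/(2−ε), so T_s = T_e·[2/(2−0.779)]^(1/4) = 250.5 K.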